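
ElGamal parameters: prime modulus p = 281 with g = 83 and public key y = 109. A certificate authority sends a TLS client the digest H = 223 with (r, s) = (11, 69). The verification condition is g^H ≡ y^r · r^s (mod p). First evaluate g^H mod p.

150

83^223 mod 281 = 150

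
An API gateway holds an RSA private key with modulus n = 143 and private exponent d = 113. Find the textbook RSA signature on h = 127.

95

h^2 ≡ 127^2 = 16129 ≡ 113
h^4 ≡ 113^2 = 12769 ≡ 42
h^8 ≡ 42^2 = 1764 ≡ 48
h^16 ≡ 48^2 = 2304 ≡ 16
h^32 ≡ 16^2 = 256 ≡ 113
h^64 ≡ 113^2 = 12769 ≡ 42
113 = 64 + 32 + 16 + 1, so h^113 ≡ 42·113·16·127 ≡ 95 (mod 143)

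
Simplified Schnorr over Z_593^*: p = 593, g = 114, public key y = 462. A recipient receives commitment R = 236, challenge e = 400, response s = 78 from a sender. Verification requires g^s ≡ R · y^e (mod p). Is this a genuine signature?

g^s mod p:
Squares mod 593: 114^1≡114, 114^2≡543, 114^4≡128, 114^8≡373, 114^16≡367, 114^32≡78, 114^64≡154
78 = 64 + 8 + 4 + 2, so 114^78 ≡ 154·373·128·543 ≡ 364 (mod 593)
R · y^e mod p:
Squares mod 593: 462^1≡462, 462^2≡557, 462^4≡110, 462^8≡240, 462^16≡79, 462^32≡311, 462^64≡62, 462^128≡286, 462^256≡555
400 = 256 + 128 + 16, so 462^400 ≡ 555·286·79 ≡ 92 (mod 593)
236·92 = 21712 ≡ 364 (mod 593)
364 ≡ 364 (mod 593); signature holds.

genuine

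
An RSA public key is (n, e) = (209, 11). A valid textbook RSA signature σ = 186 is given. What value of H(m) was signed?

σ^2 ≡ 186^2 = 34596 ≡ 111
σ^4 ≡ 111^2 = 12321 ≡ 199
σ^8 ≡ 199^2 = 39601 ≡ 100
11 = 8 + 2 + 1, so σ^11 ≡ 100·111·186 ≡ 98 (mod 209)

98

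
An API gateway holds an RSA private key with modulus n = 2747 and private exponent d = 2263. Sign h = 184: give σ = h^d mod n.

h^2 ≡ 184^2 = 33856 ≡ 892
h^4 ≡ 892^2 = 795664 ≡ 1781
h^8 ≡ 1781^2 = 3171961 ≡ 1923
h^16 ≡ 1923^2 = 3697929 ≡ 467
h^32 ≡ 467^2 = 218089 ≡ 1076
h^64 ≡ 1076^2 = 1157776 ≡ 1289
h^128 ≡ 1289^2 = 1661521 ≡ 2333
h^256 ≡ 2333^2 = 5442889 ≡ 1082
h^512 ≡ 1082^2 = 1170724 ≡ 502
h^1024 ≡ 502^2 = 252004 ≡ 2027
h^2048 ≡ 2027^2 = 4108729 ≡ 1964
2263 = 2048 + 128 + 64 + 16 + 4 + 2 + 1, so h^2263 ≡ 1964·2333·1289·467·1781·892·184 ≡ 1317 (mod 2747)

1317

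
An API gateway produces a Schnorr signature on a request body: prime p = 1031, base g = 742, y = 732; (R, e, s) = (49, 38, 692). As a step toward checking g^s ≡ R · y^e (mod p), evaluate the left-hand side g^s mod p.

Squares mod 1031: 742^1≡742, 742^2≡10, 742^4≡100, 742^8≡721, 742^16≡217, 742^32≡694, 742^64≡159, 742^128≡537, 742^256≡720, 742^512≡838
692 = 512 + 128 + 32 + 16 + 4, so 742^692 ≡ 838·537·694·217·100 ≡ 949 (mod 1031)

949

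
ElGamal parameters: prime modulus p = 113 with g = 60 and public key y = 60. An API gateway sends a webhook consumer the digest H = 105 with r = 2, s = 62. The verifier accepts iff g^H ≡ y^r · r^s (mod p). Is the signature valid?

Left side g^H mod p:
60^105 mod 113 = 98
Right side y^r · r^s mod p:
60^2 mod 113 = 97
2^62 mod 113 = 64
97·64 = 6208 ≡ 106 (mod 113)
98 ≠ 106, so verification fails.

invalid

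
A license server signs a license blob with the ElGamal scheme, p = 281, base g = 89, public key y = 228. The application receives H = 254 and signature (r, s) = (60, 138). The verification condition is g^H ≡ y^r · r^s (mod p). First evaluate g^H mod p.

89^2 = 7921 ≡ 53
89^4 ≡ 53^2 = 2809 ≡ 280
89^8 ≡ 280^2 = 78400 ≡ 1
89^16 ≡ 1^2 = 1
89^32 ≡ 1^2 = 1
89^64 ≡ 1^2 = 1
89^128 ≡ 1^2 = 1
254 = 128 + 64 + 32 + 16 + 8 + 4 + 2, so 89^254 ≡ 1·1·1·1·1·280·53 ≡ 228 (mod 281)

228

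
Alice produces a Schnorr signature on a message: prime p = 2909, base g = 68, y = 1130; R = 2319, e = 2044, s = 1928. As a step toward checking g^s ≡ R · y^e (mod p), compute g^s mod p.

68^2 = 4624 ≡ 1715
68^4 ≡ 1715^2 = 2941225 ≡ 226
68^8 ≡ 226^2 = 51076 ≡ 1623
68^16 ≡ 1623^2 = 2634129 ≡ 1484
68^32 ≡ 1484^2 = 2202256 ≡ 143
68^64 ≡ 143^2 = 20449 ≡ 86
68^128 ≡ 86^2 = 7396 ≡ 1578
68^256 ≡ 1578^2 = 2490084 ≡ 2889
68^512 ≡ 2889^2 = 8346321 ≡ 400
68^1024 ≡ 400^2 = 160000 ≡ 5
1928 = 1024 + 512 + 256 + 128 + 8, so 68^1928 ≡ 5·400·2889·1578·1623 ≡ 2896 (mod 2909)

2896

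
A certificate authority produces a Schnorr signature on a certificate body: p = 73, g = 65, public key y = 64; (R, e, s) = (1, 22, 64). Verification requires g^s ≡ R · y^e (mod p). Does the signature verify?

g^s mod p:
65^64 mod 73 = 8
R · y^e mod p:
64^22 mod 73 = 64
1·64 = 64 ≡ 64 (mod 73)
8 ≠ 64; the check fails.

does not verify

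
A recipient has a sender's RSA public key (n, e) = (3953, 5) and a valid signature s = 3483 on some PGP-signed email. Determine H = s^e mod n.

s^2 ≡ 3483^2 = 12131289 ≡ 3485
s^4 ≡ 3485^2 = 12145225 ≡ 1609
5 = 4 + 1, so s^5 ≡ 1609·3483 ≡ 2746 (mod 3953)

2746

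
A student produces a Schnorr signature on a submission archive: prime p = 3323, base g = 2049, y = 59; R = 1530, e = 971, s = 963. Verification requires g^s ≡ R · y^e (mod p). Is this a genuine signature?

g^s mod p:
2049^2 = 4198401 ≡ 1452
2049^4 ≡ 1452^2 = 2108304 ≡ 1522
2049^8 ≡ 1522^2 = 2316484 ≡ 353
2049^16 ≡ 353^2 = 124609 ≡ 1658
2049^32 ≡ 1658^2 = 2748964 ≡ 843
2049^64 ≡ 843^2 = 710649 ≡ 2850
2049^128 ≡ 2850^2 = 8122500 ≡ 1088
2049^256 ≡ 1088^2 = 1183744 ≡ 756
2049^512 ≡ 756^2 = 571536 ≡ 3303
963 = 512 + 256 + 128 + 64 + 2 + 1, so 2049^963 ≡ 3303·756·1088·2850·1452·2049 ≡ 3239 (mod 3323)
R · y^e mod p:
59^2 = 3481 ≡ 158
59^4 ≡ 158^2 = 24964 ≡ 1703
59^8 ≡ 1703^2 = 2900209 ≡ 2553
59^16 ≡ 2553^2 = 6517809 ≡ 1406
59^32 ≡ 1406^2 = 1976836 ≡ 2974
59^64 ≡ 2974^2 = 8844676 ≡ 2173
59^128 ≡ 2173^2 = 4721929 ≡ 3269
59^256 ≡ 3269^2 = 10686361 ≡ 2916
59^512 ≡ 2916^2 = 8503056 ≡ 2822
971 = 512 + 256 + 128 + 64 + 8 + 2 + 1, so 59^971 ≡ 2822·2916·3269·2173·2553·158·59 ≡ 1933 (mod 3323)
1530·1933 = 2957490 ≡ 20 (mod 3323)
3239 ≠ 20; the check fails.

forged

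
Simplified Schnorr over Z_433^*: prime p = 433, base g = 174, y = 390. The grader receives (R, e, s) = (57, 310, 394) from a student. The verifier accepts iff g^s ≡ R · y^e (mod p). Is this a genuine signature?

forged

g^s mod p:
Squares mod 433: 174^1≡174, 174^2≡399, 174^4≡290, 174^8≡98, 174^16≡78, 174^32≡22, 174^64≡51, 174^128≡3, 174^256≡9
394 = 256 + 128 + 8 + 2, so 174^394 ≡ 9·3·98·399 ≡ 100 (mod 433)
R · y^e mod p:
Squares mod 433: 390^1≡390, 390^2≡117, 390^4≡266, 390^8≡177, 390^16≡153, 390^32≡27, 390^64≡296, 390^128≡150, 390^256≡417
310 = 256 + 32 + 16 + 4 + 2, so 390^310 ≡ 417·27·153·266·117 ≡ 398 (mod 433)
57·398 = 22686 ≡ 170 (mod 433)
100 ≠ 170; the check fails.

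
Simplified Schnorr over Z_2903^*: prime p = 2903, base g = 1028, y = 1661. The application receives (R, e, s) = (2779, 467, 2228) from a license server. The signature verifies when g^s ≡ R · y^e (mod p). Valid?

g^s mod p:
1028^2 = 1056784 ≡ 92
1028^4 ≡ 92^2 = 8464 ≡ 2658
1028^8 ≡ 2658^2 = 7064964 ≡ 1965
1028^16 ≡ 1965^2 = 3861225 ≡ 235
1028^32 ≡ 235^2 = 55225 ≡ 68
1028^64 ≡ 68^2 = 4624 ≡ 1721
1028^128 ≡ 1721^2 = 2961841 ≡ 781
1028^256 ≡ 781^2 = 609961 ≡ 331
1028^512 ≡ 331^2 = 109561 ≡ 2150
1028^1024 ≡ 2150^2 = 4622500 ≡ 924
1028^2048 ≡ 924^2 = 853776 ≡ 294
2228 = 2048 + 128 + 32 + 16 + 4, so 1028^2228 ≡ 294·781·68·235·2658 ≡ 2622 (mod 2903)
R · y^e mod p:
1661^2 = 2758921 ≡ 1071
1661^4 ≡ 1071^2 = 1147041 ≡ 356
1661^8 ≡ 356^2 = 126736 ≡ 1907
1661^16 ≡ 1907^2 = 3636649 ≡ 2093
1661^32 ≡ 2093^2 = 4380649 ≡ 22
1661^64 ≡ 22^2 = 484
1661^128 ≡ 484^2 = 234256 ≡ 2016
1661^256 ≡ 2016^2 = 4064256 ≡ 56
467 = 256 + 128 + 64 + 16 + 2 + 1, so 1661^467 ≡ 56·2016·484·2093·1071·1661 ≡ 2851 (mod 2903)
2779·2851 = 7922929 ≡ 642 (mod 2903)
2622 ≠ 642; the check fails.

no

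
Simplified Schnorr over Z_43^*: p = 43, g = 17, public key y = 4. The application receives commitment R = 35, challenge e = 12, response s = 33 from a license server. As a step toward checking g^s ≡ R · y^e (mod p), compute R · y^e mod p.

21

4^12 mod 43 = 35
R · y^e ≡ 35·35 = 1225 ≡ 21 (mod 43)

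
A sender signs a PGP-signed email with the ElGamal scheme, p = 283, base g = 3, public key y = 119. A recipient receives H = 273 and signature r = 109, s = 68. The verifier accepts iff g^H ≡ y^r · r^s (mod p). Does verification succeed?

Left side g^H mod p:
3^2 = 9
3^4 ≡ 9^2 = 81
3^8 ≡ 81^2 = 6561 ≡ 52
3^16 ≡ 52^2 = 2704 ≡ 157
3^32 ≡ 157^2 = 24649 ≡ 28
3^64 ≡ 28^2 = 784 ≡ 218
3^128 ≡ 218^2 = 47524 ≡ 263
3^256 ≡ 263^2 = 69169 ≡ 117
273 = 256 + 16 + 1, so 3^273 ≡ 117·157·3 ≡ 205 (mod 283)
Right side y^r · r^s mod p:
119^2 = 14161 ≡ 11
119^4 ≡ 11^2 = 121
119^8 ≡ 121^2 = 14641 ≡ 208
119^16 ≡ 208^2 = 43264 ≡ 248
119^32 ≡ 248^2 = 61504 ≡ 93
119^64 ≡ 93^2 = 8649 ≡ 159
109 = 64 + 32 + 8 + 4 + 1, so 119^109 ≡ 159·93·208·121·119 ≡ 213 (mod 283)
109^2 = 11881 ≡ 278
109^4 ≡ 278^2 = 77284 ≡ 25
109^8 ≡ 25^2 = 625 ≡ 59
109^16 ≡ 59^2 = 3481 ≡ 85
109^32 ≡ 85^2 = 7225 ≡ 150
109^64 ≡ 150^2 = 22500 ≡ 143
68 = 64 + 4, so 109^68 ≡ 143·25 ≡ 179 (mod 283)
213·179 = 38127 ≡ 205 (mod 283)
205 ≡ 205 (mod 283), so the signature is genuine.

passes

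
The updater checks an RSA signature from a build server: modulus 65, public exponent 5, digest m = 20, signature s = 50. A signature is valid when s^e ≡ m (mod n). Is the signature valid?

valid

s^2 ≡ 50^2 = 2500 ≡ 30
s^4 ≡ 30^2 = 900 ≡ 55
5 = 4 + 1, so s^5 ≡ 55·50 ≡ 20 (mod 65)
s^5 mod 65 = 20 matches m.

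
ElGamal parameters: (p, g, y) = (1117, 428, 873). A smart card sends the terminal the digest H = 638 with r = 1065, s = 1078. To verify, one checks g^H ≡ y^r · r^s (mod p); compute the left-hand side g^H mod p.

863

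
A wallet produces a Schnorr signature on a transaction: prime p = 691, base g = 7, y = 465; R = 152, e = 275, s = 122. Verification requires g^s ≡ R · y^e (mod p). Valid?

g^s mod p:
Squares mod 691: 7^1≡7, 7^2≡49, 7^4≡328, 7^8≡479, 7^16≡29, 7^32≡150, 7^64≡388
122 = 64 + 32 + 16 + 8 + 2, so 7^122 ≡ 388·150·29·479·49 ≡ 289 (mod 691)
R · y^e mod p:
Squares mod 691: 465^1≡465, 465^2≡633, 465^4≡600, 465^8≡680, 465^16≡121, 465^32≡130, 465^64≡316, 465^128≡352, 465^256≡215
275 = 256 + 16 + 2 + 1, so 465^275 ≡ 215·121·633·465 ≡ 266 (mod 691)
152·266 = 40432 ≡ 354 (mod 691)
289 ≠ 354; the check fails.

no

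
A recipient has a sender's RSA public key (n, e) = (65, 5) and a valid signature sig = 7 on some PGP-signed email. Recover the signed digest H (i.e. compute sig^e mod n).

sig^2 ≡ 7^2 = 49
sig^4 ≡ 49^2 = 2401 ≡ 61
5 = 4 + 1, so sig^5 ≡ 61·7 ≡ 37 (mod 65)

37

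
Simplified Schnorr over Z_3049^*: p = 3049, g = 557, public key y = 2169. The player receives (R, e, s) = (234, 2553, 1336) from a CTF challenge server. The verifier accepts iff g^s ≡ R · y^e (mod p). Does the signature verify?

g^s mod p:
557^1336 mod 3049 = 2831
R · y^e mod p:
2169^2553 mod 3049 = 1276
234·1276 = 298584 ≡ 2831 (mod 3049)
2831 ≡ 2831 (mod 3049); signature holds.

verifies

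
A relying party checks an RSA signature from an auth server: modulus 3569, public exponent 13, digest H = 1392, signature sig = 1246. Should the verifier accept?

reject

Squares mod 3569: sig^1≡1246, sig^2≡1, sig^4≡1, sig^8≡1
13 = 8 + 4 + 1, so sig^13 ≡ 1·1·1246 ≡ 1246 (mod 3569)
sig^13 mod 3569 = 1246, but H = 1392.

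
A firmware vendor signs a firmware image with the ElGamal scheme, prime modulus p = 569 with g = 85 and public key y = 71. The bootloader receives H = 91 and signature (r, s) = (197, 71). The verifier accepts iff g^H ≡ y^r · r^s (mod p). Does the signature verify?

Left side g^H mod p:
Squares mod 569: 85^1≡85, 85^2≡397, 85^4≡565, 85^8≡16, 85^16≡256, 85^32≡101, 85^64≡528
91 = 64 + 16 + 8 + 2 + 1, so 85^91 ≡ 528·256·16·397·85 ≡ 131 (mod 569)
Right side y^r · r^s mod p:
Squares mod 569: 71^1≡71, 71^2≡489, 71^4≡141, 71^8≡535, 71^16≡18, 71^32≡324, 71^64≡280, 71^128≡447
197 = 128 + 64 + 4 + 1, so 71^197 ≡ 447·280·141·71 ≡ 68 (mod 569)
Squares mod 569: 197^1≡197, 197^2≡117, 197^4≡33, 197^8≡520, 197^16≡125, 197^32≡262, 197^64≡364
71 = 64 + 4 + 2 + 1, so 197^71 ≡ 364·33·117·197 ≡ 568 (mod 569)
68·568 = 38624 ≡ 501 (mod 569)
131 ≠ 501, so verification fails.

does not verify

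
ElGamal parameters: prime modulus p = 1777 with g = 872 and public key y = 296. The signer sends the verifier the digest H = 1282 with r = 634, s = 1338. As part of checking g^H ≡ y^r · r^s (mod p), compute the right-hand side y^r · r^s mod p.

495

Squares mod 1777: 296^1≡296, 296^2≡543, 296^4≡1644, 296^8≡1696, 296^16≡1230, 296^32≡673, 296^64≡1571, 296^128≡1565, 296^256≡519, 296^512≡1034
634 = 512 + 64 + 32 + 16 + 8 + 2, so 296^634 ≡ 1034·1571·673·1230·1696·543 ≡ 453 (mod 1777)
Squares mod 1777: 634^1≡634, 634^2≡354, 634^4≡926, 634^8≡962, 634^16≡1404, 634^32≡523, 634^64≡1648, 634^128≡648, 634^256≡532, 634^512≡481, 634^1024≡351
1338 = 1024 + 256 + 32 + 16 + 8 + 2, so 634^1338 ≡ 351·532·523·1404·962·354 ≡ 1072 (mod 1777)
y^r · r^s ≡ 453·1072 = 485616 ≡ 495 (mod 1777)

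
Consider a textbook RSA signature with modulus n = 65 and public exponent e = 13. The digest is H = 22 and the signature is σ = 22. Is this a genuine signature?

Squares mod 65: σ^1≡22, σ^2≡29, σ^4≡61, σ^8≡16
13 = 8 + 4 + 1, so σ^13 ≡ 16·61·22 ≡ 22 (mod 65)
22 = H, so the signature checks out.

genuine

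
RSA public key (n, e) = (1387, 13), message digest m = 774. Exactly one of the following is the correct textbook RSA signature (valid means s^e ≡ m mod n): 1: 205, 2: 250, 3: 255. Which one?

Candidate 1: Squares mod 1387: 205^1≡205, 205^2≡415, 205^4≡237, 205^8≡689; 13 = 8 + 4 + 1, so 205^13 ≡ 689·237·205 ≡ 1207 (mod 1387)
Candidate 2: Squares mod 1387: 250^1≡250, 250^2≡85, 250^4≡290, 250^8≡880; 13 = 8 + 4 + 1, so 250^13 ≡ 880·290·250 ≡ 774 (mod 1387)
  → matches m = 774
Candidate 3: Squares mod 1387: 255^1≡255, 255^2≡1223, 255^4≡543, 255^8≡805; 13 = 8 + 4 + 1, so 255^13 ≡ 805·543·255 ≡ 844 (mod 1387)

2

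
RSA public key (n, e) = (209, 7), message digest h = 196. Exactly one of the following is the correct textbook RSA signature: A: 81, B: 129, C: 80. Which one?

Candidate A: 81^7 mod 209 = 16
Candidate B: 129^7 mod 209 = 13
Candidate C: 80^7 mod 209 = 196
  → matches h = 196

C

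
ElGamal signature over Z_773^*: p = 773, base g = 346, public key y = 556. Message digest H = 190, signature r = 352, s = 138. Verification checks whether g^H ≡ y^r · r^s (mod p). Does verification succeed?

passes

Left side g^H mod p:
346^2 = 119716 ≡ 674
346^4 ≡ 674^2 = 454276 ≡ 525
346^8 ≡ 525^2 = 275625 ≡ 437
346^16 ≡ 437^2 = 190969 ≡ 38
346^32 ≡ 38^2 = 1444 ≡ 671
346^64 ≡ 671^2 = 450241 ≡ 355
346^128 ≡ 355^2 = 126025 ≡ 26
190 = 128 + 32 + 16 + 8 + 4 + 2, so 346^190 ≡ 26·671·38·437·525·674 ≡ 711 (mod 773)
Right side y^r · r^s mod p:
556^2 = 309136 ≡ 709
556^4 ≡ 709^2 = 502681 ≡ 231
556^8 ≡ 231^2 = 53361 ≡ 24
556^16 ≡ 24^2 = 576
556^32 ≡ 576^2 = 331776 ≡ 159
556^64 ≡ 159^2 = 25281 ≡ 545
556^128 ≡ 545^2 = 297025 ≡ 193
556^256 ≡ 193^2 = 37249 ≡ 145
352 = 256 + 64 + 32, so 556^352 ≡ 145·545·159 ≡ 633 (mod 773)
352^2 = 123904 ≡ 224
352^4 ≡ 224^2 = 50176 ≡ 704
352^8 ≡ 704^2 = 495616 ≡ 123
352^16 ≡ 123^2 = 15129 ≡ 442
352^32 ≡ 442^2 = 195364 ≡ 568
352^64 ≡ 568^2 = 322624 ≡ 283
352^128 ≡ 283^2 = 80089 ≡ 470
138 = 128 + 8 + 2, so 352^138 ≡ 470·123·224 ≡ 144 (mod 773)
633·144 = 91152 ≡ 711 (mod 773)
711 ≡ 711 (mod 773), so the signature is genuine.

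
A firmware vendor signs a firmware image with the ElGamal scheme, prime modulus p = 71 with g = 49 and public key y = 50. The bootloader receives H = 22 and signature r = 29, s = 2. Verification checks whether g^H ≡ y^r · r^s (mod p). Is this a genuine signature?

genuine

Left side g^H mod p:
49^22 mod 71 = 24
Right side y^r · r^s mod p:
50^29 mod 71 = 43
29^2 mod 71 = 60
43·60 = 2580 ≡ 24 (mod 71)
24 ≡ 24 (mod 71), so the signature is genuine.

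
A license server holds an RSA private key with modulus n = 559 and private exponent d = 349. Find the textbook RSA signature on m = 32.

m^2 ≡ 32^2 = 1024 ≡ 465
m^4 ≡ 465^2 = 216225 ≡ 451
m^8 ≡ 451^2 = 203401 ≡ 484
m^16 ≡ 484^2 = 234256 ≡ 35
m^32 ≡ 35^2 = 1225 ≡ 107
m^64 ≡ 107^2 = 11449 ≡ 269
m^128 ≡ 269^2 = 72361 ≡ 250
m^256 ≡ 250^2 = 62500 ≡ 451
349 = 256 + 64 + 16 + 8 + 4 + 1, so m^349 ≡ 451·269·35·484·451·32 ≡ 383 (mod 559)

383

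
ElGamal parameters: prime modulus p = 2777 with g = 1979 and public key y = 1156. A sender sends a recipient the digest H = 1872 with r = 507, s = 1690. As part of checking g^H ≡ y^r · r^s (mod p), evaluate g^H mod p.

1979^2 = 3916441 ≡ 871
1979^4 ≡ 871^2 = 758641 ≡ 520
1979^8 ≡ 520^2 = 270400 ≡ 1031
1979^16 ≡ 1031^2 = 1062961 ≡ 2147
1979^32 ≡ 2147^2 = 4609609 ≡ 2566
1979^64 ≡ 2566^2 = 6584356 ≡ 89
1979^128 ≡ 89^2 = 7921 ≡ 2367
1979^256 ≡ 2367^2 = 5602689 ≡ 1480
1979^512 ≡ 1480^2 = 2190400 ≡ 2124
1979^1024 ≡ 2124^2 = 4511376 ≡ 1528
1872 = 1024 + 512 + 256 + 64 + 16, so 1979^1872 ≡ 1528·2124·1480·89·2147 ≡ 1273 (mod 2777)

1273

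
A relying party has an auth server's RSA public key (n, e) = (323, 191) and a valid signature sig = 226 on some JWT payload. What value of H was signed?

sig^2 ≡ 226^2 = 51076 ≡ 42
sig^4 ≡ 42^2 = 1764 ≡ 149
sig^8 ≡ 149^2 = 22201 ≡ 237
sig^16 ≡ 237^2 = 56169 ≡ 290
sig^32 ≡ 290^2 = 84100 ≡ 120
sig^64 ≡ 120^2 = 14400 ≡ 188
sig^128 ≡ 188^2 = 35344 ≡ 137
191 = 128 + 32 + 16 + 8 + 4 + 2 + 1, so sig^191 ≡ 137·120·290·237·149·42·226 ≡ 194 (mod 323)

194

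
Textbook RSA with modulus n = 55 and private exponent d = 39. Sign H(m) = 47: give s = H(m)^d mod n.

48

(H(m))^39 mod 55 = 48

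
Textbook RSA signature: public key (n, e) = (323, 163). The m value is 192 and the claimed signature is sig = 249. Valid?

Squares mod 323: sig^1≡249, sig^2≡308, sig^4≡225, sig^8≡237, sig^16≡290, sig^32≡120, sig^64≡188, sig^128≡137
163 = 128 + 32 + 2 + 1, so sig^163 ≡ 137·120·308·249 ≡ 192 (mod 323)
Since 192 equals the digest 192, verification succeeds.

yes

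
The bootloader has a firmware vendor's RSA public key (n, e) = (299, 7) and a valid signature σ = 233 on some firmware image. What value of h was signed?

25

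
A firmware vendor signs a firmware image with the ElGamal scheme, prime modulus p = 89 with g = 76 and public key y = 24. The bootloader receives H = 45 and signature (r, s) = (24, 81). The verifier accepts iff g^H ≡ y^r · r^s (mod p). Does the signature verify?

Left side g^H mod p:
76^45 mod 89 = 13
Right side y^r · r^s mod p:
24^24 mod 89 = 4
24^81 mod 89 = 14
4·14 = 56 ≡ 56 (mod 89)
13 ≠ 56, so verification fails.

does not verify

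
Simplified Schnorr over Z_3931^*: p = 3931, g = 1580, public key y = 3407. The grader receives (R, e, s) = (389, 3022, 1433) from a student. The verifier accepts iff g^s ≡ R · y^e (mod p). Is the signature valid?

valid

g^s mod p:
1580^2 = 2496400 ≡ 215
1580^4 ≡ 215^2 = 46225 ≡ 2984
1580^8 ≡ 2984^2 = 8904256 ≡ 541
1580^16 ≡ 541^2 = 292681 ≡ 1787
1580^32 ≡ 1787^2 = 3193369 ≡ 1397
1580^64 ≡ 1397^2 = 1951609 ≡ 1833
1580^128 ≡ 1833^2 = 3359889 ≡ 2815
1580^256 ≡ 2815^2 = 7924225 ≡ 3260
1580^512 ≡ 3260^2 = 10627600 ≡ 2107
1580^1024 ≡ 2107^2 = 4439449 ≡ 1350
1433 = 1024 + 256 + 128 + 16 + 8 + 1, so 1580^1433 ≡ 1350·3260·2815·1787·541·1580 ≡ 3619 (mod 3931)
R · y^e mod p:
3407^2 = 11607649 ≡ 3337
3407^4 ≡ 3337^2 = 11135569 ≡ 2977
3407^8 ≡ 2977^2 = 8862529 ≡ 2055
3407^16 ≡ 2055^2 = 4223025 ≡ 1131
3407^32 ≡ 1131^2 = 1279161 ≡ 1586
3407^64 ≡ 1586^2 = 2515396 ≡ 3487
3407^128 ≡ 3487^2 = 12159169 ≡ 586
3407^256 ≡ 586^2 = 343396 ≡ 1399
3407^512 ≡ 1399^2 = 1957201 ≡ 3494
3407^1024 ≡ 3494^2 = 12208036 ≡ 2281
3407^2048 ≡ 2281^2 = 5202961 ≡ 2248
3022 = 2048 + 512 + 256 + 128 + 64 + 8 + 4 + 2, so 3407^3022 ≡ 2248·3494·1399·586·3487·2055·2977·3337 ≡ 939 (mod 3931)
389·939 = 365271 ≡ 3619 (mod 3931)
3619 ≡ 3619 (mod 3931); signature holds.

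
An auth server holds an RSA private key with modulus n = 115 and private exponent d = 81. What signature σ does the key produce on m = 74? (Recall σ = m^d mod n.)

19

m^2 ≡ 74^2 = 5476 ≡ 71
m^4 ≡ 71^2 = 5041 ≡ 96
m^8 ≡ 96^2 = 9216 ≡ 16
m^16 ≡ 16^2 = 256 ≡ 26
m^32 ≡ 26^2 = 676 ≡ 101
m^64 ≡ 101^2 = 10201 ≡ 81
81 = 64 + 16 + 1, so m^81 ≡ 81·26·74 ≡ 19 (mod 115)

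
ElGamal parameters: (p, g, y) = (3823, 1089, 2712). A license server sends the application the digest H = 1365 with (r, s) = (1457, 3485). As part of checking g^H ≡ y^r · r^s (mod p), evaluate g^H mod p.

1089^2 = 1185921 ≡ 791
1089^4 ≡ 791^2 = 625681 ≡ 2532
1089^8 ≡ 2532^2 = 6411024 ≡ 3676
1089^16 ≡ 3676^2 = 13512976 ≡ 2494
1089^32 ≡ 2494^2 = 6220036 ≡ 15
1089^64 ≡ 15^2 = 225
1089^128 ≡ 225^2 = 50625 ≡ 926
1089^256 ≡ 926^2 = 857476 ≡ 1124
1089^512 ≡ 1124^2 = 1263376 ≡ 1786
1089^1024 ≡ 1786^2 = 3189796 ≡ 1414
1365 = 1024 + 256 + 64 + 16 + 4 + 1, so 1089^1365 ≡ 1414·1124·225·2494·2532·1089 ≡ 1 (mod 3823)

1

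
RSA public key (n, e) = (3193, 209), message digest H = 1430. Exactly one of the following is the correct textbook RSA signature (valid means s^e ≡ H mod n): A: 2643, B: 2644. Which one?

Candidate A: 2643^2 = 6985449 ≡ 2358; 2643^4 ≡ 2358^2 = 5560164 ≡ 1151; 2643^8 ≡ 1151^2 = 1324801 ≡ 2899; 2643^16 ≡ 2899^2 = 8404201 ≡ 225; 2643^32 ≡ 225^2 = 50625 ≡ 2730; 2643^64 ≡ 2730^2 = 7452900 ≡ 438; 2643^128 ≡ 438^2 = 191844 ≡ 264; 209 = 128 + 64 + 16 + 1, so 2643^209 ≡ 264·438·225·2643 ≡ 1430 (mod 3193)
  → matches H = 1430
Candidate B: 2644^2 = 6990736 ≡ 1259; 2644^4 ≡ 1259^2 = 1585081 ≡ 1353; 2644^8 ≡ 1353^2 = 1830609 ≡ 1020; 2644^16 ≡ 1020^2 = 1040400 ≡ 2675; 2644^32 ≡ 2675^2 = 7155625 ≡ 112; 2644^64 ≡ 112^2 = 12544 ≡ 2965; 2644^128 ≡ 2965^2 = 8791225 ≡ 896; 209 = 128 + 64 + 16 + 1, so 2644^209 ≡ 896·2965·2675·2644 ≡ 348 (mod 3193)

A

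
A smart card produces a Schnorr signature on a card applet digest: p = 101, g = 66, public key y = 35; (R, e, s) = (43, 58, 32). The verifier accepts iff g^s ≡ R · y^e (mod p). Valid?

yes

g^s mod p:
66^2 = 4356 ≡ 13
66^4 ≡ 13^2 = 169 ≡ 68
66^8 ≡ 68^2 = 4624 ≡ 79
66^16 ≡ 79^2 = 6241 ≡ 80
66^32 ≡ 80^2 = 6400 ≡ 37
R · y^e mod p:
35^2 = 1225 ≡ 13
35^4 ≡ 13^2 = 169 ≡ 68
35^8 ≡ 68^2 = 4624 ≡ 79
35^16 ≡ 79^2 = 6241 ≡ 80
35^32 ≡ 80^2 = 6400 ≡ 37
58 = 32 + 16 + 8 + 2, so 35^58 ≡ 37·80·79·13 ≡ 22 (mod 101)
43·22 = 946 ≡ 37 (mod 101)
37 ≡ 37 (mod 101); signature holds.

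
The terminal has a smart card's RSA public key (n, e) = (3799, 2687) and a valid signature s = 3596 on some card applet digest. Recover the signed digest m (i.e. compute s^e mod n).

2842

s^2 ≡ 3596^2 = 12931216 ≡ 3219
s^4 ≡ 3219^2 = 10361961 ≡ 2088
s^8 ≡ 2088^2 = 4359744 ≡ 2291
s^16 ≡ 2291^2 = 5248681 ≡ 2262
s^32 ≡ 2262^2 = 5116644 ≡ 3190
s^64 ≡ 3190^2 = 10176100 ≡ 2378
s^128 ≡ 2378^2 = 5654884 ≡ 1972
s^256 ≡ 1972^2 = 3888784 ≡ 2407
s^512 ≡ 2407^2 = 5793649 ≡ 174
s^1024 ≡ 174^2 = 30276 ≡ 3683
s^2048 ≡ 3683^2 = 13564489 ≡ 2059
2687 = 2048 + 512 + 64 + 32 + 16 + 8 + 4 + 2 + 1, so s^2687 ≡ 2059·174·2378·3190·2262·2291·2088·3219·3596 ≡ 2842 (mod 3799)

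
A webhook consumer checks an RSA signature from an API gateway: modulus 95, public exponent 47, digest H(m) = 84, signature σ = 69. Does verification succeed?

σ^2 ≡ 69^2 = 4761 ≡ 11
σ^4 ≡ 11^2 = 121 ≡ 26
σ^8 ≡ 26^2 = 676 ≡ 11
σ^16 ≡ 11^2 = 121 ≡ 26
σ^32 ≡ 26^2 = 676 ≡ 11
47 = 32 + 8 + 4 + 2 + 1, so σ^47 ≡ 11·11·26·11·69 ≡ 84 (mod 95)
σ^47 mod 95 = 84 matches H(m).

passes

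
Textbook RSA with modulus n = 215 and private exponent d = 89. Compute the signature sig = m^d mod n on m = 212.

187

Squares mod 215: m^1≡212, m^2≡9, m^4≡81, m^8≡111, m^16≡66, m^32≡56, m^64≡126
89 = 64 + 16 + 8 + 1, so m^89 ≡ 126·66·111·212 ≡ 187 (mod 215)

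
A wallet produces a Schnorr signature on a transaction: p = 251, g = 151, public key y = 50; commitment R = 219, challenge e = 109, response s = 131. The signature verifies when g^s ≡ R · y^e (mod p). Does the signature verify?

verifies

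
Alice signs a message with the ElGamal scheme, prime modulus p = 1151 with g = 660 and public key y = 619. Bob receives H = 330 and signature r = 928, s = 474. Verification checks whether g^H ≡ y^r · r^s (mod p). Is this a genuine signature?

forged

Left side g^H mod p:
660^2 = 435600 ≡ 522
660^4 ≡ 522^2 = 272484 ≡ 848
660^8 ≡ 848^2 = 719104 ≡ 880
660^16 ≡ 880^2 = 774400 ≡ 928
660^32 ≡ 928^2 = 861184 ≡ 236
660^64 ≡ 236^2 = 55696 ≡ 448
660^128 ≡ 448^2 = 200704 ≡ 430
660^256 ≡ 430^2 = 184900 ≡ 740
330 = 256 + 64 + 8 + 2, so 660^330 ≡ 740·448·880·522 ≡ 99 (mod 1151)
Right side y^r · r^s mod p:
619^2 = 383161 ≡ 1029
619^4 ≡ 1029^2 = 1058841 ≡ 1072
619^8 ≡ 1072^2 = 1149184 ≡ 486
619^16 ≡ 486^2 = 236196 ≡ 241
619^32 ≡ 241^2 = 58081 ≡ 531
619^64 ≡ 531^2 = 281961 ≡ 1117
619^128 ≡ 1117^2 = 1247689 ≡ 5
619^256 ≡ 5^2 = 25
619^512 ≡ 25^2 = 625
928 = 512 + 256 + 128 + 32, so 619^928 ≡ 625·25·5·531 ≡ 33 (mod 1151)
928^2 = 861184 ≡ 236
928^4 ≡ 236^2 = 55696 ≡ 448
928^8 ≡ 448^2 = 200704 ≡ 430
928^16 ≡ 430^2 = 184900 ≡ 740
928^32 ≡ 740^2 = 547600 ≡ 875
928^64 ≡ 875^2 = 765625 ≡ 210
928^128 ≡ 210^2 = 44100 ≡ 362
928^256 ≡ 362^2 = 131044 ≡ 981
474 = 256 + 128 + 64 + 16 + 8 + 2, so 928^474 ≡ 981·362·210·740·430·236 ≡ 384 (mod 1151)
33·384 = 12672 ≡ 11 (mod 1151)
99 ≠ 11, so verification fails.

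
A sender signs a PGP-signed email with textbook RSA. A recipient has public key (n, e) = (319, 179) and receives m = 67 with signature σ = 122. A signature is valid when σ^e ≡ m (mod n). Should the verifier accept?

accept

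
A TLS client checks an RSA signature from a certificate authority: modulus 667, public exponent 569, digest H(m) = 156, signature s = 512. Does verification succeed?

Squares mod 667: s^1≡512, s^2≡13, s^4≡169, s^8≡547, s^16≡393, s^32≡372, s^64≡315, s^128≡509, s^256≡285, s^512≡518
569 = 512 + 32 + 16 + 8 + 1, so s^569 ≡ 518·372·393·547·512 ≡ 156 (mod 667)
s^569 mod 667 = 156 matches H(m).

passes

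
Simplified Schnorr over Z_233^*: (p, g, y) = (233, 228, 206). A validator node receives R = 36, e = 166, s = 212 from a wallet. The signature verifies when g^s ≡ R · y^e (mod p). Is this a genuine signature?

genuine

g^s mod p:
228^2 = 51984 ≡ 25
228^4 ≡ 25^2 = 625 ≡ 159
228^8 ≡ 159^2 = 25281 ≡ 117
228^16 ≡ 117^2 = 13689 ≡ 175
228^32 ≡ 175^2 = 30625 ≡ 102
228^64 ≡ 102^2 = 10404 ≡ 152
228^128 ≡ 152^2 = 23104 ≡ 37
212 = 128 + 64 + 16 + 4, so 228^212 ≡ 37·152·175·159 ≡ 107 (mod 233)
R · y^e mod p:
206^2 = 42436 ≡ 30
206^4 ≡ 30^2 = 900 ≡ 201
206^8 ≡ 201^2 = 40401 ≡ 92
206^16 ≡ 92^2 = 8464 ≡ 76
206^32 ≡ 76^2 = 5776 ≡ 184
206^64 ≡ 184^2 = 33856 ≡ 71
206^128 ≡ 71^2 = 5041 ≡ 148
166 = 128 + 32 + 4 + 2, so 206^166 ≡ 148·184·201·30 ≡ 113 (mod 233)
36·113 = 4068 ≡ 107 (mod 233)
107 ≡ 107 (mod 233); signature holds.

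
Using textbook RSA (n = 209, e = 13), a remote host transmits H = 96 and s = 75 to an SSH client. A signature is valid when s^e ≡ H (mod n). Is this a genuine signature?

s^2 ≡ 75^2 = 5625 ≡ 191
s^4 ≡ 191^2 = 36481 ≡ 115
s^8 ≡ 115^2 = 13225 ≡ 58
13 = 8 + 4 + 1, so s^13 ≡ 58·115·75 ≡ 113 (mod 209)
The recovered value 113 does not match the digest 96.

forged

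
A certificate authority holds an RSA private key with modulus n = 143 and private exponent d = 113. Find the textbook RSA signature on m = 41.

6

m^113 mod 143 = 6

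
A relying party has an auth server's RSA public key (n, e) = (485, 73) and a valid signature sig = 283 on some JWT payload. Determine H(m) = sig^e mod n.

Squares mod 485: sig^1≡283, sig^2≡64, sig^4≡216, sig^8≡96, sig^16≡1, sig^32≡1, sig^64≡1
73 = 64 + 8 + 1, so sig^73 ≡ 1·96·283 ≡ 8 (mod 485)

8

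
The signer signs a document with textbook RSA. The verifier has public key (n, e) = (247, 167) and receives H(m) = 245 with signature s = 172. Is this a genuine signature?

Squares mod 247: s^1≡172, s^2≡191, s^4≡172, s^8≡191, s^16≡172, s^32≡191, s^64≡172, s^128≡191
167 = 128 + 32 + 4 + 2 + 1, so s^167 ≡ 191·191·172·191·172 ≡ 191 (mod 247)
s^167 mod 247 = 191, but H(m) = 245.

forged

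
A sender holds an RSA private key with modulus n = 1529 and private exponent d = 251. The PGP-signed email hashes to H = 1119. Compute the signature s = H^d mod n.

954

H^2 ≡ 1119^2 = 1252161 ≡ 1439
H^4 ≡ 1439^2 = 2070721 ≡ 455
H^8 ≡ 455^2 = 207025 ≡ 610
H^16 ≡ 610^2 = 372100 ≡ 553
H^32 ≡ 553^2 = 305809 ≡ 9
H^64 ≡ 9^2 = 81
H^128 ≡ 81^2 = 6561 ≡ 445
251 = 128 + 64 + 32 + 16 + 8 + 2 + 1, so H^251 ≡ 445·81·9·553·610·1439·1119 ≡ 954 (mod 1529)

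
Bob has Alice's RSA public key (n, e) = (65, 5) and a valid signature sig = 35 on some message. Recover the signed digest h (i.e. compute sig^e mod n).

Squares mod 65: sig^1≡35, sig^2≡55, sig^4≡35
5 = 4 + 1, so sig^5 ≡ 35·35 ≡ 55 (mod 65)

55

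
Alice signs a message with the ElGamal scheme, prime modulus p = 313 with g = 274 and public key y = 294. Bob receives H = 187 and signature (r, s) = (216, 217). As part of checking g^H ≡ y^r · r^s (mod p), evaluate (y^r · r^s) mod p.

294^2 = 86436 ≡ 48
294^4 ≡ 48^2 = 2304 ≡ 113
294^8 ≡ 113^2 = 12769 ≡ 249
294^16 ≡ 249^2 = 62001 ≡ 27
294^32 ≡ 27^2 = 729 ≡ 103
294^64 ≡ 103^2 = 10609 ≡ 280
294^128 ≡ 280^2 = 78400 ≡ 150
216 = 128 + 64 + 16 + 8, so 294^216 ≡ 150·280·27·249 ≡ 249 (mod 313)
216^2 = 46656 ≡ 19
216^4 ≡ 19^2 = 361 ≡ 48
216^8 ≡ 48^2 = 2304 ≡ 113
216^16 ≡ 113^2 = 12769 ≡ 249
216^32 ≡ 249^2 = 62001 ≡ 27
216^64 ≡ 27^2 = 729 ≡ 103
216^128 ≡ 103^2 = 10609 ≡ 280
217 = 128 + 64 + 16 + 8 + 1, so 216^217 ≡ 280·103·249·113·216 ≡ 307 (mod 313)
y^r · r^s ≡ 249·307 = 76443 ≡ 71 (mod 313)

71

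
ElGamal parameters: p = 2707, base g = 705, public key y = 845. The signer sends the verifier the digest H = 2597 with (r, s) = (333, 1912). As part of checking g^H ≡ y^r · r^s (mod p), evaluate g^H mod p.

705^2 = 497025 ≡ 1644
705^4 ≡ 1644^2 = 2702736 ≡ 1150
705^8 ≡ 1150^2 = 1322500 ≡ 1484
705^16 ≡ 1484^2 = 2202256 ≡ 1465
705^32 ≡ 1465^2 = 2146225 ≡ 2281
705^64 ≡ 2281^2 = 5202961 ≡ 107
705^128 ≡ 107^2 = 11449 ≡ 621
705^256 ≡ 621^2 = 385641 ≡ 1247
705^512 ≡ 1247^2 = 1555009 ≡ 1191
705^1024 ≡ 1191^2 = 1418481 ≡ 13
705^2048 ≡ 13^2 = 169
2597 = 2048 + 512 + 32 + 4 + 1, so 705^2597 ≡ 169·1191·2281·1150·705 ≡ 1859 (mod 2707)

1859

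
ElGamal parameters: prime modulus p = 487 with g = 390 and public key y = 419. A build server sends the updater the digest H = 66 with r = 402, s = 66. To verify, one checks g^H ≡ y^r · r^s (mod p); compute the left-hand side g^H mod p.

390^2 = 152100 ≡ 156
390^4 ≡ 156^2 = 24336 ≡ 473
390^8 ≡ 473^2 = 223729 ≡ 196
390^16 ≡ 196^2 = 38416 ≡ 430
390^32 ≡ 430^2 = 184900 ≡ 327
390^64 ≡ 327^2 = 106929 ≡ 276
66 = 64 + 2, so 390^66 ≡ 276·156 ≡ 200 (mod 487)

200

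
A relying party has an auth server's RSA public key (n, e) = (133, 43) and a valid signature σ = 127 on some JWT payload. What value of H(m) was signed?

σ^2 ≡ 127^2 = 16129 ≡ 36
σ^4 ≡ 36^2 = 1296 ≡ 99
σ^8 ≡ 99^2 = 9801 ≡ 92
σ^16 ≡ 92^2 = 8464 ≡ 85
σ^32 ≡ 85^2 = 7225 ≡ 43
43 = 32 + 8 + 2 + 1, so σ^43 ≡ 43·92·36·127 ≡ 29 (mod 133)

29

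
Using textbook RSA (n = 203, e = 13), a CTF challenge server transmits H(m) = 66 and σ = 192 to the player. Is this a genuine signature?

genuine

σ^2 ≡ 192^2 = 36864 ≡ 121
σ^4 ≡ 121^2 = 14641 ≡ 25
σ^8 ≡ 25^2 = 625 ≡ 16
13 = 8 + 4 + 1, so σ^13 ≡ 16·25·192 ≡ 66 (mod 203)
Since 66 equals the digest 66, verification succeeds.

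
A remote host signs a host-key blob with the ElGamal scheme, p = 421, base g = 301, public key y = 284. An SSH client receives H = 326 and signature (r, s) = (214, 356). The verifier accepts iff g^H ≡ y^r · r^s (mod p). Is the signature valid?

valid

Left side g^H mod p:
Squares mod 421: 301^1≡301, 301^2≡86, 301^4≡239, 301^8≡286, 301^16≡122, 301^32≡149, 301^64≡309, 301^128≡335, 301^256≡239
326 = 256 + 64 + 4 + 2, so 301^326 ≡ 239·309·239·86 ≡ 272 (mod 421)
Right side y^r · r^s mod p:
Squares mod 421: 284^1≡284, 284^2≡245, 284^4≡243, 284^8≡109, 284^16≡93, 284^32≡229, 284^64≡237, 284^128≡176
214 = 128 + 64 + 16 + 4 + 2, so 284^214 ≡ 176·237·93·243·245 ≡ 178 (mod 421)
Squares mod 421: 214^1≡214, 214^2≡328, 214^4≡229, 214^8≡237, 214^16≡176, 214^32≡243, 214^64≡109, 214^128≡93, 214^256≡229
356 = 256 + 64 + 32 + 4, so 214^356 ≡ 229·109·243·229 ≡ 309 (mod 421)
178·309 = 55002 ≡ 272 (mod 421)
272 ≡ 272 (mod 421), so the signature is genuine.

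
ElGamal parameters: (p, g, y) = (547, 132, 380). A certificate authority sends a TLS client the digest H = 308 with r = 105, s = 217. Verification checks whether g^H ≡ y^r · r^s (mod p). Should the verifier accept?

accept

Left side g^H mod p:
Squares mod 547: 132^1≡132, 132^2≡467, 132^4≡383, 132^8≡93, 132^16≡444, 132^32≡216, 132^64≡161, 132^128≡212, 132^256≡90
308 = 256 + 32 + 16 + 4, so 132^308 ≡ 90·216·444·383 ≡ 517 (mod 547)
Right side y^r · r^s mod p:
Squares mod 547: 380^1≡380, 380^2≡539, 380^4≡64, 380^8≡267, 380^16≡179, 380^32≡315, 380^64≡218
105 = 64 + 32 + 8 + 1, so 380^105 ≡ 218·315·267·380 ≡ 501 (mod 547)
Squares mod 547: 105^1≡105, 105^2≡85, 105^4≡114, 105^8≡415, 105^16≡467, 105^32≡383, 105^64≡93, 105^128≡444
217 = 128 + 64 + 16 + 8 + 1, so 105^217 ≡ 444·93·467·415·105 ≡ 72 (mod 547)
501·72 = 36072 ≡ 517 (mod 547)
517 ≡ 517 (mod 547), so the signature is genuine.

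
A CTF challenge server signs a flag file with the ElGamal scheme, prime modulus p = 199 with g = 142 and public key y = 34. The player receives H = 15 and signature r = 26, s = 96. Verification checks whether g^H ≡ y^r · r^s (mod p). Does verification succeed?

fails

Left side g^H mod p:
142^15 mod 199 = 109
Right side y^r · r^s mod p:
34^26 mod 199 = 4
26^96 mod 199 = 28
4·28 = 112 ≡ 112 (mod 199)
109 ≠ 112, so verification fails.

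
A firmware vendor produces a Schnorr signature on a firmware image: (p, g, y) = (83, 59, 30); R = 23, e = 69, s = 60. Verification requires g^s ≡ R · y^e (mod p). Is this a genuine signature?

g^s mod p:
59^60 mod 83 = 3
R · y^e mod p:
30^69 mod 83 = 29
23·29 = 667 ≡ 3 (mod 83)
3 ≡ 3 (mod 83); signature holds.

genuine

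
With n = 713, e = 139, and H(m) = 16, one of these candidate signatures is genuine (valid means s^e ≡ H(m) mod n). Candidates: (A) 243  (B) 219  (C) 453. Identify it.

Candidate A: Squares mod 713: 243^1≡243, 243^2≡583, 243^4≡501, 243^8≡25, 243^16≡625, 243^32≡614, 243^64≡532, 243^128≡676; 139 = 128 + 8 + 2 + 1, so 243^139 ≡ 676·25·583·243 ≡ 584 (mod 713)
Candidate B: Squares mod 713: 219^1≡219, 219^2≡190, 219^4≡450, 219^8≡8, 219^16≡64, 219^32≡531, 219^64≡326, 219^128≡39; 139 = 128 + 8 + 2 + 1, so 219^139 ≡ 39·8·190·219 ≡ 16 (mod 713)
  → matches H(m) = 16
Candidate C: Squares mod 713: 453^1≡453, 453^2≡578, 453^4≡400, 453^8≡288, 453^16≡236, 453^32≡82, 453^64≡307, 453^128≡133; 139 = 128 + 8 + 2 + 1, so 453^139 ≡ 133·288·578·453 ≡ 524 (mod 713)

B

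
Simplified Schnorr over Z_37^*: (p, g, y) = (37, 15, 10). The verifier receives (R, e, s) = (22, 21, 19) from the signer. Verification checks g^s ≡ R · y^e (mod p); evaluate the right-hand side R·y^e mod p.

Squares mod 37: 10^1≡10, 10^2≡26, 10^4≡10, 10^8≡26, 10^16≡10
21 = 16 + 4 + 1, so 10^21 ≡ 10·10·10 ≡ 1 (mod 37)
R · y^e ≡ 22·1 = 22 ≡ 22 (mod 37)

22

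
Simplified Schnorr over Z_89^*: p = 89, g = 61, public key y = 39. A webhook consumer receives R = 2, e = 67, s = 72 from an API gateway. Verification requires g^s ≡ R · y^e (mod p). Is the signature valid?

g^s mod p:
Squares mod 89: 61^1≡61, 61^2≡72, 61^4≡22, 61^8≡39, 61^16≡8, 61^32≡64, 61^64≡2
72 = 64 + 8, so 61^72 ≡ 2·39 ≡ 78 (mod 89)
R · y^e mod p:
Squares mod 89: 39^1≡39, 39^2≡8, 39^4≡64, 39^8≡2, 39^16≡4, 39^32≡16, 39^64≡78
67 = 64 + 2 + 1, so 39^67 ≡ 78·8·39 ≡ 39 (mod 89)
2·39 = 78 ≡ 78 (mod 89)
78 ≡ 78 (mod 89); signature holds.

valid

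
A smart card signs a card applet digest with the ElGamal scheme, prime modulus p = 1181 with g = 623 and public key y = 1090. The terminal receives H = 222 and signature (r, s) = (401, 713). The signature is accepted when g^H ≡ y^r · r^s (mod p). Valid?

yes

Left side g^H mod p:
623^222 mod 1181 = 554
Right side y^r · r^s mod p:
1090^401 mod 1181 = 1156
401^713 mod 1181 = 403
1156·403 = 465868 ≡ 554 (mod 1181)
554 ≡ 554 (mod 1181), so the signature is genuine.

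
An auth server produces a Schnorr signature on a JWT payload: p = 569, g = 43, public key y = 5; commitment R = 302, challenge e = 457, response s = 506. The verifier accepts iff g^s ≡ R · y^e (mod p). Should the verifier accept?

g^s mod p:
Squares mod 569: 43^1≡43, 43^2≡142, 43^4≡249, 43^8≡549, 43^16≡400, 43^32≡111, 43^64≡372, 43^128≡117, 43^256≡33
506 = 256 + 128 + 64 + 32 + 16 + 8 + 2, so 43^506 ≡ 33·117·372·111·400·549·142 ≡ 291 (mod 569)
R · y^e mod p:
Squares mod 569: 5^1≡5, 5^2≡25, 5^4≡56, 5^8≡291, 5^16≡469, 5^32≡327, 5^64≡526, 5^128≡142, 5^256≡249
457 = 256 + 128 + 64 + 8 + 1, so 5^457 ≡ 249·142·526·291·5 ≡ 293 (mod 569)
302·293 = 88486 ≡ 291 (mod 569)
291 ≡ 291 (mod 569); signature holds.

accept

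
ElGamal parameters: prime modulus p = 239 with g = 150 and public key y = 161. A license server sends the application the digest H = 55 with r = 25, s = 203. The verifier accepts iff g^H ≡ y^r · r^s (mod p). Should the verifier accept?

accept

Left side g^H mod p:
Squares mod 239: 150^1≡150, 150^2≡34, 150^4≡200, 150^8≡87, 150^16≡160, 150^32≡27
55 = 32 + 16 + 4 + 2 + 1, so 150^55 ≡ 27·160·200·34·150 ≡ 20 (mod 239)
Right side y^r · r^s mod p:
Squares mod 239: 161^1≡161, 161^2≡109, 161^4≡170, 161^8≡220, 161^16≡122
25 = 16 + 8 + 1, so 161^25 ≡ 122·220·161 ≡ 120 (mod 239)
Squares mod 239: 25^1≡25, 25^2≡147, 25^4≡99, 25^8≡2, 25^16≡4, 25^32≡16, 25^64≡17, 25^128≡50
203 = 128 + 64 + 8 + 2 + 1, so 25^203 ≡ 50·17·2·147·25 ≡ 40 (mod 239)
120·40 = 4800 ≡ 20 (mod 239)
20 ≡ 20 (mod 239), so the signature is genuine.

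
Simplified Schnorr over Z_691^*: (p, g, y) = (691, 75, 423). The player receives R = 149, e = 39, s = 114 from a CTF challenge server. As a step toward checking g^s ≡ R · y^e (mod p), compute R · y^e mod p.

531

Squares mod 691: 423^1≡423, 423^2≡651, 423^4≡218, 423^8≡536, 423^16≡531, 423^32≡33
39 = 32 + 4 + 2 + 1, so 423^39 ≡ 33·218·651·423 ≡ 625 (mod 691)
R · y^e ≡ 149·625 = 93125 ≡ 531 (mod 691)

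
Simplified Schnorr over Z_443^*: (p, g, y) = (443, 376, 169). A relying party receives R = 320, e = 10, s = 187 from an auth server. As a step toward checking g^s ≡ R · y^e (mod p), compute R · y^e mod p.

442

169^2 = 28561 ≡ 209
169^4 ≡ 209^2 = 43681 ≡ 267
169^8 ≡ 267^2 = 71289 ≡ 409
10 = 8 + 2, so 169^10 ≡ 409·209 ≡ 425 (mod 443)
R · y^e ≡ 320·425 = 136000 ≡ 442 (mod 443)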